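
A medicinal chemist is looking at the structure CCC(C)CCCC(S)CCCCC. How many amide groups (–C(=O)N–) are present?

0

Scan the SMILES for the amide motif — none present.
Groups that are present: 1 thiol.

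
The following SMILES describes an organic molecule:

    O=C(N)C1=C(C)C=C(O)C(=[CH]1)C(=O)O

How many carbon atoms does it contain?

Count every carbon token in the SMILES (each C, including those in ring-closure positions and inside branches).
Carbon count: 9.

9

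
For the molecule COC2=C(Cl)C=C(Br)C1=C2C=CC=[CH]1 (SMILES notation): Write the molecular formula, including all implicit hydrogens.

Walk through each heavy atom and fill implicit hydrogens from standard valence (C 4, N 3, O 2, S 2, halogen 1):
  atom 1: C, bond orders sum to 1 (valence 4) → 3 H
  atom 2: O, bond orders sum to 2 (valence 2) → 0 H
  atom 3: C, bond orders sum to 4 (valence 4) → 0 H
  atom 4: C, bond orders sum to 4 (valence 4) → 0 H
  atom 5: Cl (halogen, monovalent) → 0 H
  atom 6: C, bond orders sum to 3 (valence 4) → 1 H
  atom 7: C, bond orders sum to 4 (valence 4) → 0 H
  atom 8: Br (halogen, monovalent) → 0 H
  atom 9: C, bond orders sum to 4 (valence 4) → 0 H
  atom 10: C, bond orders sum to 4 (valence 4) → 0 H
  atom 11: C, bond orders sum to 3 (valence 4) → 1 H
  atom 12: C, bond orders sum to 3 (valence 4) → 1 H
  atom 13: C, bond orders sum to 3 (valence 4) → 1 H
  atom 14: C with explicit H count 1
Totals → C:11, H:8, Br:1, Cl:1, O:1.

C11H8BrClO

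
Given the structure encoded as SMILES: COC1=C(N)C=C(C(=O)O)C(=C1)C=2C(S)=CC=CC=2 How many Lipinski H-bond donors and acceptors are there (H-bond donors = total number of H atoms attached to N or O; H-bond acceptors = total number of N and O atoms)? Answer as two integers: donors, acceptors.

3, 4

Donors: find every N or O and count the H atoms it carries.
  atom 2 (O): bond orders sum to 2 → 0 H
  atom 5 (N): bond orders sum to 1 → 2 H
  atom 9 (O): bond orders sum to 2 → 0 H
  atom 10 (O): bond orders sum to 1 → 1 H
Lipinski HBD = 3.
Acceptors: N atoms = 1, O atoms = 3 → HBA = 4.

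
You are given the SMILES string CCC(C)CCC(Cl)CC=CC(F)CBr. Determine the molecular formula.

Walk through each heavy atom and fill implicit hydrogens from standard valence (C 4, N 3, O 2, S 2, halogen 1):
  atom 1: C, bond orders sum to 1 (valence 4) → 3 H
  atom 2: C, bond orders sum to 2 (valence 4) → 2 H
  atom 3: C, bond orders sum to 3 (valence 4) → 1 H
  atom 4: C, bond orders sum to 1 (valence 4) → 3 H
  atom 5: C, bond orders sum to 2 (valence 4) → 2 H
  atom 6: C, bond orders sum to 2 (valence 4) → 2 H
  atom 7: C, bond orders sum to 3 (valence 4) → 1 H
  atom 8: Cl (halogen, monovalent) → 0 H
  atom 9: C, bond orders sum to 2 (valence 4) → 2 H
  atom 10: C, bond orders sum to 3 (valence 4) → 1 H
  atom 11: C, bond orders sum to 3 (valence 4) → 1 H
  atom 12: C, bond orders sum to 3 (valence 4) → 1 H
  atom 13: F (halogen, monovalent) → 0 H
  atom 14: C, bond orders sum to 2 (valence 4) → 2 H
  atom 15: Br (halogen, monovalent) → 0 H
Totals → C:12, H:21, Br:1, Cl:1, F:1.

C12H21BrClF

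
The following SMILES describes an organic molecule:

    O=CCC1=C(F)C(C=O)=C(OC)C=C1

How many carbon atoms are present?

Count every carbon token in the SMILES (each C, including those in ring-closure positions and inside branches).
Carbon count: 10.

10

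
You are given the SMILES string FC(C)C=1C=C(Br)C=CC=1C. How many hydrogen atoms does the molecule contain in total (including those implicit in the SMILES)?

10

Walk through each heavy atom and fill implicit hydrogens from standard valence (C 4, N 3, O 2, S 2, halogen 1):
  atom 1: F (halogen, monovalent) → 0 H
  atom 2: C, bond orders sum to 3 (valence 4) → 1 H
  atom 3: C, bond orders sum to 1 (valence 4) → 3 H
  atom 4: C, bond orders sum to 4 (valence 4) → 0 H
  atom 5: C, bond orders sum to 3 (valence 4) → 1 H
  atom 6: C, bond orders sum to 4 (valence 4) → 0 H
  atom 7: Br (halogen, monovalent) → 0 H
  atom 8: C, bond orders sum to 3 (valence 4) → 1 H
  atom 9: C, bond orders sum to 3 (valence 4) → 1 H
  atom 10: C, bond orders sum to 4 (valence 4) → 0 H
  atom 11: C, bond orders sum to 1 (valence 4) → 3 H
Total hydrogens: 10.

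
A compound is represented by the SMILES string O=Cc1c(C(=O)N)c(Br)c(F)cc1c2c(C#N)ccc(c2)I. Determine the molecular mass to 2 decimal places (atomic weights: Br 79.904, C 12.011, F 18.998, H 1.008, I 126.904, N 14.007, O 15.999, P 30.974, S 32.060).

473.04 g/mol

First, the molecular formula is C15H7BrFIN2O2 (counting implicit H from valence).
  Br: 1 × 79.904 = 79.904
  C: 15 × 12.011 = 180.165
  F: 1 × 18.998 = 18.998
  H: 7 × 1.008 = 7.056
  I: 1 × 126.904 = 126.904
  N: 2 × 14.007 = 28.014
  O: 2 × 15.999 = 31.998
Sum: 1×79.904 + 15×12.011 + 1×18.998 + 7×1.008 + 1×126.904 + 2×14.007 + 2×15.999 = 473.039 → 473.04 g/mol.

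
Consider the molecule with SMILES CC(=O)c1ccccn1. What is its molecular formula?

C7H7NO

Walk through each heavy atom and fill implicit hydrogens from standard valence (C 4, N 3, O 2, S 2, halogen 1); for lowercase aromatic atoms, an aromatic c carries 1 H when it has two neighbours and 0 H with three, and aromatic n carries 0 H:
  atom 1: C, bond orders sum to 1 (valence 4) → 3 H
  atom 2: C, bond orders sum to 4 (valence 4) → 0 H
  atom 3: O, bond orders sum to 2 (valence 2) → 0 H
  atom 4: aromatic c, 3 neighbours → 0 H
  atom 5: aromatic c, 2 neighbours → 1 H
  atom 6: aromatic c, 2 neighbours → 1 H
  atom 7: aromatic c, 2 neighbours → 1 H
  atom 8: aromatic c, 2 neighbours → 1 H
  atom 9: aromatic n, 2 neighbours → 0 H
Totals → C:7, H:7, N:1, O:1.
In Hill order: C7H7NO.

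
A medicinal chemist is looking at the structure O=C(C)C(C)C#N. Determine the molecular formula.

C5H7NO

Walk through each heavy atom and fill implicit hydrogens from standard valence (C 4, N 3, O 2, S 2, halogen 1):
  atom 1: O, bond orders sum to 2 (valence 2) → 0 H
  atom 2: C, bond orders sum to 4 (valence 4) → 0 H
  atom 3: C, bond orders sum to 1 (valence 4) → 3 H
  atom 4: C, bond orders sum to 3 (valence 4) → 1 H
  atom 5: C, bond orders sum to 1 (valence 4) → 3 H
  atom 6: C, bond orders sum to 4 (valence 4) → 0 H
  atom 7: N, bond orders sum to 3 (valence 3) → 0 H
Totals → C:5, H:7, N:1, O:1.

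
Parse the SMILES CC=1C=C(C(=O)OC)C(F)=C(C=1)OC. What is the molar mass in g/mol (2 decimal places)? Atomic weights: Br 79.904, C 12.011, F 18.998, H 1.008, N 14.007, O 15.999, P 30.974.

198.19 g/mol

First, the molecular formula is C10H11FO3 (counting implicit H from valence).
  C: 10 × 12.011 = 120.110
  F: 1 × 18.998 = 18.998
  H: 11 × 1.008 = 11.088
  O: 3 × 15.999 = 47.997
Sum: 10×12.011 + 1×18.998 + 11×1.008 + 3×15.999 = 198.193 → 198.19 g/mol.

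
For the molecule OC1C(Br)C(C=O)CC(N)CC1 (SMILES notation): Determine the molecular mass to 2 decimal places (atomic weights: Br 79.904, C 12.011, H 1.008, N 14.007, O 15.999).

First, the molecular formula is C8H14BrNO2 (counting implicit H from valence).
  Br: 1 × 79.904 = 79.904
  C: 8 × 12.011 = 96.088
  H: 14 × 1.008 = 14.112
  N: 1 × 14.007 = 14.007
  O: 2 × 15.999 = 31.998
Sum: 1×79.904 + 8×12.011 + 14×1.008 + 1×14.007 + 2×15.999 = 236.109 → 236.11 g/mol.

236.11 g/mol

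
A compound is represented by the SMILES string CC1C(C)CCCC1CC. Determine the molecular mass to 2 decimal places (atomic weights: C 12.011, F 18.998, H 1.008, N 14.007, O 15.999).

140.27 g/mol

First, the molecular formula is C10H20 (counting implicit H from valence).
  C: 10 × 12.011 = 120.110
  H: 20 × 1.008 = 20.160
Sum: 10×12.011 + 20×1.008 = 140.270 → 140.27 g/mol.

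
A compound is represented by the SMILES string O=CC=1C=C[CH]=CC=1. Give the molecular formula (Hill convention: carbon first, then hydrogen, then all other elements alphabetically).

Walk through each heavy atom and fill implicit hydrogens from standard valence (C 4, N 3, O 2, S 2, halogen 1):
  atom 1: O, bond orders sum to 2 (valence 2) → 0 H
  atom 2: C, bond orders sum to 3 (valence 4) → 1 H
  atom 3: C, bond orders sum to 4 (valence 4) → 0 H
  atom 4: C, bond orders sum to 3 (valence 4) → 1 H
  atom 5: C, bond orders sum to 3 (valence 4) → 1 H
  atom 6: C with explicit H count 1
  atom 7: C, bond orders sum to 3 (valence 4) → 1 H
  atom 8: C, bond orders sum to 3 (valence 4) → 1 H
Totals → C:7, H:6, O:1.

C7H6O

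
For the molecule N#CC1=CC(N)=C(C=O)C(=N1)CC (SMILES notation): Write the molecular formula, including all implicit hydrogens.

C9H9N3O

Walk through each heavy atom and fill implicit hydrogens from standard valence (C 4, N 3, O 2, S 2, halogen 1):
  atom 1: N, bond orders sum to 3 (valence 3) → 0 H
  atom 2: C, bond orders sum to 4 (valence 4) → 0 H
  atom 3: C, bond orders sum to 4 (valence 4) → 0 H
  atom 4: C, bond orders sum to 3 (valence 4) → 1 H
  atom 5: C, bond orders sum to 4 (valence 4) → 0 H
  atom 6: N, bond orders sum to 1 (valence 3) → 2 H
  atom 7: C, bond orders sum to 4 (valence 4) → 0 H
  atom 8: C, bond orders sum to 3 (valence 4) → 1 H
  atom 9: O, bond orders sum to 2 (valence 2) → 0 H
  atom 10: C, bond orders sum to 4 (valence 4) → 0 H
  atom 11: N, bond orders sum to 3 (valence 3) → 0 H
  atom 12: C, bond orders sum to 2 (valence 4) → 2 H
  atom 13: C, bond orders sum to 1 (valence 4) → 3 H
Totals → C:9, H:9, N:3, O:1.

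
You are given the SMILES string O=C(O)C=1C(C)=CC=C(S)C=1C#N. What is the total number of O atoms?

Scan the SMILES for O atoms (remember two-letter symbols like Cl and Br are single atoms).
Oxygen count: 2.

2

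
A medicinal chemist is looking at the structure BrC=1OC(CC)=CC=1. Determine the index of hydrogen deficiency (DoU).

Degree of unsaturation = (number of rings) + (number of π bonds).
Ring closures in the SMILES: 1.
π bonds: 2 double bonds (each 1 DoU) → 2 DoU from unsaturation.
Total DoU = 1 + 2 = 3.

3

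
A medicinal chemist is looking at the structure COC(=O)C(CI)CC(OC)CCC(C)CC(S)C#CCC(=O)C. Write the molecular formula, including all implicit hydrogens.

Walk through each heavy atom and fill implicit hydrogens from standard valence (C 4, N 3, O 2, S 2, halogen 1):
  atom 1: C, bond orders sum to 1 (valence 4) → 3 H
  atom 2: O, bond orders sum to 2 (valence 2) → 0 H
  atom 3: C, bond orders sum to 4 (valence 4) → 0 H
  atom 4: O, bond orders sum to 2 (valence 2) → 0 H
  atom 5: C, bond orders sum to 3 (valence 4) → 1 H
  atom 6: C, bond orders sum to 2 (valence 4) → 2 H
  atom 7: I (halogen, monovalent) → 0 H
  atom 8: C, bond orders sum to 2 (valence 4) → 2 H
  atom 9: C, bond orders sum to 3 (valence 4) → 1 H
  atom 10: O, bond orders sum to 2 (valence 2) → 0 H
  atom 11: C, bond orders sum to 1 (valence 4) → 3 H
  atom 12: C, bond orders sum to 2 (valence 4) → 2 H
  atom 13: C, bond orders sum to 2 (valence 4) → 2 H
  atom 14: C, bond orders sum to 3 (valence 4) → 1 H
  atom 15: C, bond orders sum to 1 (valence 4) → 3 H
  atom 16: C, bond orders sum to 2 (valence 4) → 2 H
  atom 17: C, bond orders sum to 3 (valence 4) → 1 H
  atom 18: S, bond orders sum to 1 (valence 2) → 1 H
  atom 19: C, bond orders sum to 4 (valence 4) → 0 H
  atom 20: C, bond orders sum to 4 (valence 4) → 0 H
  atom 21: C, bond orders sum to 2 (valence 4) → 2 H
  atom 22: C, bond orders sum to 4 (valence 4) → 0 H
  atom 23: O, bond orders sum to 2 (valence 2) → 0 H
  atom 24: C, bond orders sum to 1 (valence 4) → 3 H
Totals → C:18, H:29, I:1, O:4, S:1.
In Hill order: C18H29IO4S.

C18H29IO4S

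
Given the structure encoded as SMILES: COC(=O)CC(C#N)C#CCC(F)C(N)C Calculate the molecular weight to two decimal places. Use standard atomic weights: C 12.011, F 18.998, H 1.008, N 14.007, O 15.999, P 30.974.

First, the molecular formula is C11H15FN2O2 (counting implicit H from valence).
  C: 11 × 12.011 = 132.121
  F: 1 × 18.998 = 18.998
  H: 15 × 1.008 = 15.120
  N: 2 × 14.007 = 28.014
  O: 2 × 15.999 = 31.998
Sum: 11×12.011 + 1×18.998 + 15×1.008 + 2×14.007 + 2×15.999 = 226.251 → 226.25 g/mol.

226.25 g/mol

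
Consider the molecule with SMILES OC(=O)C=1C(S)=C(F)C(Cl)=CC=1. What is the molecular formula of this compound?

C7H4ClFO2S

Walk through each heavy atom and fill implicit hydrogens from standard valence (C 4, N 3, O 2, S 2, halogen 1):
  atom 1: O, bond orders sum to 1 (valence 2) → 1 H
  atom 2: C, bond orders sum to 4 (valence 4) → 0 H
  atom 3: O, bond orders sum to 2 (valence 2) → 0 H
  atom 4: C, bond orders sum to 4 (valence 4) → 0 H
  atom 5: C, bond orders sum to 4 (valence 4) → 0 H
  atom 6: S, bond orders sum to 1 (valence 2) → 1 H
  atom 7: C, bond orders sum to 4 (valence 4) → 0 H
  atom 8: F (halogen, monovalent) → 0 H
  atom 9: C, bond orders sum to 4 (valence 4) → 0 H
  atom 10: Cl (halogen, monovalent) → 0 H
  atom 11: C, bond orders sum to 3 (valence 4) → 1 H
  atom 12: C, bond orders sum to 3 (valence 4) → 1 H
Totals → C:7, H:4, Cl:1, F:1, O:2, S:1.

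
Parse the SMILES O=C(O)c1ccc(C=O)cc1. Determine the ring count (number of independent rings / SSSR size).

1

In SMILES, each pair of matching ring-closure digits denotes one ring-closing bond; the number of such bonds equals the number of independent rings.
Ring-closure bonds here: 1.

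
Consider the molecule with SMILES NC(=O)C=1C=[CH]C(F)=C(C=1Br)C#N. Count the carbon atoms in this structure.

Count every carbon token in the SMILES (each C, including those in ring-closure positions and inside branches).
Carbon count: 8.

8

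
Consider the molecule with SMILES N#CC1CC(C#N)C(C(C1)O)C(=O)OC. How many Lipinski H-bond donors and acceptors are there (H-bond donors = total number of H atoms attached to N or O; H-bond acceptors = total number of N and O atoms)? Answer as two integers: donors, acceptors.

1, 5

Donors: find every N or O and count the H atoms it carries.
  atom 1 (N): bond orders sum to 3 → 0 H
  atom 7 (N): bond orders sum to 3 → 0 H
  atom 11 (O): bond orders sum to 1 → 1 H
  atom 13 (O): bond orders sum to 2 → 0 H
  atom 14 (O): bond orders sum to 2 → 0 H
Lipinski HBD = 1.
Acceptors: N atoms = 2, O atoms = 3 → HBA = 5.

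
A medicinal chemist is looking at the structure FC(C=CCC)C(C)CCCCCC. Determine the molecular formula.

Walk through each heavy atom and fill implicit hydrogens from standard valence (C 4, N 3, O 2, S 2, halogen 1):
  atom 1: F (halogen, monovalent) → 0 H
  atom 2: C, bond orders sum to 3 (valence 4) → 1 H
  atom 3: C, bond orders sum to 3 (valence 4) → 1 H
  atom 4: C, bond orders sum to 3 (valence 4) → 1 H
  atom 5: C, bond orders sum to 2 (valence 4) → 2 H
  atom 6: C, bond orders sum to 1 (valence 4) → 3 H
  atom 7: C, bond orders sum to 3 (valence 4) → 1 H
  atom 8: C, bond orders sum to 1 (valence 4) → 3 H
  atom 9: C, bond orders sum to 2 (valence 4) → 2 H
  atom 10: C, bond orders sum to 2 (valence 4) → 2 H
  atom 11: C, bond orders sum to 2 (valence 4) → 2 H
  atom 12: C, bond orders sum to 2 (valence 4) → 2 H
  atom 13: C, bond orders sum to 2 (valence 4) → 2 H
  atom 14: C, bond orders sum to 1 (valence 4) → 3 H
Totals → C:13, H:25, F:1.
In Hill order: C13H25F.

C13H25F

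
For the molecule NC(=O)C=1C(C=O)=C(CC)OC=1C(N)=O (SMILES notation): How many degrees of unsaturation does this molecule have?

Degree of unsaturation = (number of rings) + (number of π bonds).
Ring closures in the SMILES: 1.
π bonds: 5 double bonds (each 1 DoU) → 5 DoU from unsaturation.
Total DoU = 1 + 5 = 6.

6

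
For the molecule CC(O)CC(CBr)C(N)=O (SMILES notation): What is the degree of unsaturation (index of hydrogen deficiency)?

Degree of unsaturation = (number of rings) + (number of π bonds).
Ring closures in the SMILES: 0.
π bonds: 1 double bond (each 1 DoU) → 1 DoU from unsaturation.
Total DoU = 0 + 1 = 1.

1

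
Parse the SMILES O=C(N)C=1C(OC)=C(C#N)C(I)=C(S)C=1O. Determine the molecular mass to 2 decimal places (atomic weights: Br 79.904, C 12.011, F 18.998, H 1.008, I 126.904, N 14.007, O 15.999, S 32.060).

First, the molecular formula is C9H7IN2O3S (counting implicit H from valence).
  C: 9 × 12.011 = 108.099
  H: 7 × 1.008 = 7.056
  I: 1 × 126.904 = 126.904
  N: 2 × 14.007 = 28.014
  O: 3 × 15.999 = 47.997
  S: 1 × 32.060 = 32.060
Sum: 9×12.011 + 7×1.008 + 1×126.904 + 2×14.007 + 3×15.999 + 1×32.060 = 350.130 → 350.13 g/mol.

350.13 g/mol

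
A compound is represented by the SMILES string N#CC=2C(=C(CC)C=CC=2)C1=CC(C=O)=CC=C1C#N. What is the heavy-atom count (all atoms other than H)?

20

Every atom symbol written in the SMILES (organic subset) is one heavy atom; implicit H are not written.
Heavy atoms by element → C:17, N:2, O:1.
Total: 20.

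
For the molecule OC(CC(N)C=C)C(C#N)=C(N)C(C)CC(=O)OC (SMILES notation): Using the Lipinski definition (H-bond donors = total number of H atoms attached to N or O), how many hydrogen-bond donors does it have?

Donors: find every N or O and count the H atoms it carries.
  atom 1 (O): bond orders sum to 1 → 1 H
  atom 5 (N): bond orders sum to 1 → 2 H
  atom 10 (N): bond orders sum to 3 → 0 H
  atom 12 (N): bond orders sum to 1 → 2 H
  atom 17 (O): bond orders sum to 2 → 0 H
  atom 18 (O): bond orders sum to 2 → 0 H
Lipinski HBD = 5.

5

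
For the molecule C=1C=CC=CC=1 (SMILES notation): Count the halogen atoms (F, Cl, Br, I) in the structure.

Scan the SMILES for the halogen motif — none present.

0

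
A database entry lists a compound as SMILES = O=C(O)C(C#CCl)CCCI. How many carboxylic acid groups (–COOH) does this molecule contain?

1

The carboxylic acid motif appears at heavy-atom position 2 in the SMILES.
Other groups present: 1 alkyne.
Carboxylic acid count: 1.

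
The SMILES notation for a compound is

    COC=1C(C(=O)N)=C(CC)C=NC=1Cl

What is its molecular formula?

Walk through each heavy atom and fill implicit hydrogens from standard valence (C 4, N 3, O 2, S 2, halogen 1):
  atom 1: C, bond orders sum to 1 (valence 4) → 3 H
  atom 2: O, bond orders sum to 2 (valence 2) → 0 H
  atom 3: C, bond orders sum to 4 (valence 4) → 0 H
  atom 4: C, bond orders sum to 4 (valence 4) → 0 H
  atom 5: C, bond orders sum to 4 (valence 4) → 0 H
  atom 6: O, bond orders sum to 2 (valence 2) → 0 H
  atom 7: N, bond orders sum to 1 (valence 3) → 2 H
  atom 8: C, bond orders sum to 4 (valence 4) → 0 H
  atom 9: C, bond orders sum to 2 (valence 4) → 2 H
  atom 10: C, bond orders sum to 1 (valence 4) → 3 H
  atom 11: C, bond orders sum to 3 (valence 4) → 1 H
  atom 12: N, bond orders sum to 3 (valence 3) → 0 H
  atom 13: C, bond orders sum to 4 (valence 4) → 0 H
  atom 14: Cl (halogen, monovalent) → 0 H
Totals → C:9, H:11, Cl:1, N:2, O:2.

C9H11ClN2O2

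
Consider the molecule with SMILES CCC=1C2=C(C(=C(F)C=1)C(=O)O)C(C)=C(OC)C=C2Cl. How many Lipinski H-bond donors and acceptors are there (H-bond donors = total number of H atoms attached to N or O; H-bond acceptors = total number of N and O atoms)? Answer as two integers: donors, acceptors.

1, 3

Donors: find every N or O and count the H atoms it carries.
  atom 11 (O): bond orders sum to 2 → 0 H
  atom 12 (O): bond orders sum to 1 → 1 H
  atom 16 (O): bond orders sum to 2 → 0 H
Lipinski HBD = 1.
Acceptors: N atoms = 0, O atoms = 3 → HBA = 3.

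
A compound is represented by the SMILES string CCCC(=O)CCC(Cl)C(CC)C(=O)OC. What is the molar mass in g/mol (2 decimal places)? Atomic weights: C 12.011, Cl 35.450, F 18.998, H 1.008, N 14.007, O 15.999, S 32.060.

248.75 g/mol

First, the molecular formula is C12H21ClO3 (counting implicit H from valence).
  C: 12 × 12.011 = 144.132
  Cl: 1 × 35.450 = 35.450
  H: 21 × 1.008 = 21.168
  O: 3 × 15.999 = 47.997
Sum: 12×12.011 + 1×35.450 + 21×1.008 + 3×15.999 = 248.747 → 248.75 g/mol.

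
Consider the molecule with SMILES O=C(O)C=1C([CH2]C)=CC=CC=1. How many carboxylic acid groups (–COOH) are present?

The carboxylic acid motif appears at heavy-atom position 2 in the SMILES.
Carboxylic acid count: 1.

1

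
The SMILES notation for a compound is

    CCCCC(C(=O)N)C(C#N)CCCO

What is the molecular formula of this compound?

Walk through each heavy atom and fill implicit hydrogens from standard valence (C 4, N 3, O 2, S 2, halogen 1):
  atom 1: C, bond orders sum to 1 (valence 4) → 3 H
  atom 2: C, bond orders sum to 2 (valence 4) → 2 H
  atom 3: C, bond orders sum to 2 (valence 4) → 2 H
  atom 4: C, bond orders sum to 2 (valence 4) → 2 H
  atom 5: C, bond orders sum to 3 (valence 4) → 1 H
  atom 6: C, bond orders sum to 4 (valence 4) → 0 H
  atom 7: O, bond orders sum to 2 (valence 2) → 0 H
  atom 8: N, bond orders sum to 1 (valence 3) → 2 H
  atom 9: C, bond orders sum to 3 (valence 4) → 1 H
  atom 10: C, bond orders sum to 4 (valence 4) → 0 H
  atom 11: N, bond orders sum to 3 (valence 3) → 0 H
  atom 12: C, bond orders sum to 2 (valence 4) → 2 H
  atom 13: C, bond orders sum to 2 (valence 4) → 2 H
  atom 14: C, bond orders sum to 2 (valence 4) → 2 H
  atom 15: O, bond orders sum to 1 (valence 2) → 1 H
Totals → C:11, H:20, N:2, O:2.
In Hill order: C11H20N2O2.

C11H20N2O2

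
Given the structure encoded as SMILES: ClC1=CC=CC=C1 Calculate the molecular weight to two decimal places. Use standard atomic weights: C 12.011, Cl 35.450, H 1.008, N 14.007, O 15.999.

112.56 g/mol

First, the molecular formula is C6H5Cl (counting implicit H from valence).
  C: 6 × 12.011 = 72.066
  Cl: 1 × 35.450 = 35.450
  H: 5 × 1.008 = 5.040
Sum: 6×12.011 + 1×35.450 + 5×1.008 = 112.556 → 112.56 g/mol.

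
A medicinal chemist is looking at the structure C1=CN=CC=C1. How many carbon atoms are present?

5

Count every carbon token in the SMILES (each C, including those in ring-closure positions and inside branches).
Carbon count: 5.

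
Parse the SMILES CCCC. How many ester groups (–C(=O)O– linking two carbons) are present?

Scan the SMILES for the ester motif — none present.

0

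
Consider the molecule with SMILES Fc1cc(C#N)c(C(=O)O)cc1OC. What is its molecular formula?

C9H6FNO3

Walk through each heavy atom and fill implicit hydrogens from standard valence (C 4, N 3, O 2, S 2, halogen 1); for lowercase aromatic atoms, an aromatic c carries 1 H when it has two neighbours and 0 H with three, and aromatic n carries 0 H:
  atom 1: F (halogen, monovalent) → 0 H
  atom 2: aromatic c, 3 neighbours → 0 H
  atom 3: aromatic c, 2 neighbours → 1 H
  atom 4: aromatic c, 3 neighbours → 0 H
  atom 5: C, bond orders sum to 4 (valence 4) → 0 H
  atom 6: N, bond orders sum to 3 (valence 3) → 0 H
  atom 7: aromatic c, 3 neighbours → 0 H
  atom 8: C, bond orders sum to 4 (valence 4) → 0 H
  atom 9: O, bond orders sum to 2 (valence 2) → 0 H
  atom 10: O, bond orders sum to 1 (valence 2) → 1 H
  atom 11: aromatic c, 2 neighbours → 1 H
  atom 12: aromatic c, 3 neighbours → 0 H
  atom 13: O, bond orders sum to 2 (valence 2) → 0 H
  atom 14: C, bond orders sum to 1 (valence 4) → 3 H
Totals → C:9, H:6, F:1, N:1, O:3.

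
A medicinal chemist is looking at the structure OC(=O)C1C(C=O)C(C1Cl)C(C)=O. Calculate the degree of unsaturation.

Degree of unsaturation = (number of rings) + (number of π bonds).
Ring closures in the SMILES: 1.
π bonds: 3 double bonds (each 1 DoU) → 3 DoU from unsaturation.
Total DoU = 1 + 3 = 4.

4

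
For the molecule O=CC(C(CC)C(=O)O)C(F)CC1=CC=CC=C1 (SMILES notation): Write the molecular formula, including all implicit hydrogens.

Walk through each heavy atom and fill implicit hydrogens from standard valence (C 4, N 3, O 2, S 2, halogen 1):
  atom 1: O, bond orders sum to 2 (valence 2) → 0 H
  atom 2: C, bond orders sum to 3 (valence 4) → 1 H
  atom 3: C, bond orders sum to 3 (valence 4) → 1 H
  atom 4: C, bond orders sum to 3 (valence 4) → 1 H
  atom 5: C, bond orders sum to 2 (valence 4) → 2 H
  atom 6: C, bond orders sum to 1 (valence 4) → 3 H
  atom 7: C, bond orders sum to 4 (valence 4) → 0 H
  atom 8: O, bond orders sum to 2 (valence 2) → 0 H
  atom 9: O, bond orders sum to 1 (valence 2) → 1 H
  atom 10: C, bond orders sum to 3 (valence 4) → 1 H
  atom 11: F (halogen, monovalent) → 0 H
  atom 12: C, bond orders sum to 2 (valence 4) → 2 H
  atom 13: C, bond orders sum to 4 (valence 4) → 0 H
  atom 14: C, bond orders sum to 3 (valence 4) → 1 H
  atom 15: C, bond orders sum to 3 (valence 4) → 1 H
  atom 16: C, bond orders sum to 3 (valence 4) → 1 H
  atom 17: C, bond orders sum to 3 (valence 4) → 1 H
  atom 18: C, bond orders sum to 3 (valence 4) → 1 H
Totals → C:14, H:17, F:1, O:3.
In Hill order: C14H17FO3.

C14H17FO3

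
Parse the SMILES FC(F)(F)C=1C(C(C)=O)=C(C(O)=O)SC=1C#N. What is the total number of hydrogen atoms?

Walk through each heavy atom and fill implicit hydrogens from standard valence (C 4, N 3, O 2, S 2, halogen 1):
  atom 1: F (halogen, monovalent) → 0 H
  atom 2: C, bond orders sum to 4 (valence 4) → 0 H
  atom 3: F (halogen, monovalent) → 0 H
  atom 4: F (halogen, monovalent) → 0 H
  atom 5: C, bond orders sum to 4 (valence 4) → 0 H
  atom 6: C, bond orders sum to 4 (valence 4) → 0 H
  atom 7: C, bond orders sum to 4 (valence 4) → 0 H
  atom 8: C, bond orders sum to 1 (valence 4) → 3 H
  atom 9: O, bond orders sum to 2 (valence 2) → 0 H
  atom 10: C, bond orders sum to 4 (valence 4) → 0 H
  atom 11: C, bond orders sum to 4 (valence 4) → 0 H
  atom 12: O, bond orders sum to 1 (valence 2) → 1 H
  atom 13: O, bond orders sum to 2 (valence 2) → 0 H
  atom 14: S, bond orders sum to 2 (valence 2) → 0 H
  atom 15: C, bond orders sum to 4 (valence 4) → 0 H
  atom 16: C, bond orders sum to 4 (valence 4) → 0 H
  atom 17: N, bond orders sum to 3 (valence 3) → 0 H
Total hydrogens: 4.

4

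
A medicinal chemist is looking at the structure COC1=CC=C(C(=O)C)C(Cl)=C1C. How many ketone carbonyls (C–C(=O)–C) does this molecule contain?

The ketone motif appears at heavy-atom position 7 in the SMILES.
Other groups present: 1 ether.
Ketone count: 1.

1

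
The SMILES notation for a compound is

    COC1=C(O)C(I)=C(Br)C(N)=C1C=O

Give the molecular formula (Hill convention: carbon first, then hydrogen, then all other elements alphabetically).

C8H7BrINO3

Walk through each heavy atom and fill implicit hydrogens from standard valence (C 4, N 3, O 2, S 2, halogen 1):
  atom 1: C, bond orders sum to 1 (valence 4) → 3 H
  atom 2: O, bond orders sum to 2 (valence 2) → 0 H
  atom 3: C, bond orders sum to 4 (valence 4) → 0 H
  atom 4: C, bond orders sum to 4 (valence 4) → 0 H
  atom 5: O, bond orders sum to 1 (valence 2) → 1 H
  atom 6: C, bond orders sum to 4 (valence 4) → 0 H
  atom 7: I (halogen, monovalent) → 0 H
  atom 8: C, bond orders sum to 4 (valence 4) → 0 H
  atom 9: Br (halogen, monovalent) → 0 H
  atom 10: C, bond orders sum to 4 (valence 4) → 0 H
  atom 11: N, bond orders sum to 1 (valence 3) → 2 H
  atom 12: C, bond orders sum to 4 (valence 4) → 0 H
  atom 13: C, bond orders sum to 3 (valence 4) → 1 H
  atom 14: O, bond orders sum to 2 (valence 2) → 0 H
Totals → C:8, H:7, Br:1, I:1, N:1, O:3.
In Hill order: C8H7BrINO3.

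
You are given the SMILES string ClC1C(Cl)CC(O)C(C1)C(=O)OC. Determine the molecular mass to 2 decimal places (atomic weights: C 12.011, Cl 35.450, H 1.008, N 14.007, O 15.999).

First, the molecular formula is C8H12Cl2O3 (counting implicit H from valence).
  C: 8 × 12.011 = 96.088
  Cl: 2 × 35.450 = 70.900
  H: 12 × 1.008 = 12.096
  O: 3 × 15.999 = 47.997
Sum: 8×12.011 + 2×35.450 + 12×1.008 + 3×15.999 = 227.081 → 227.08 g/mol.

227.08 g/mol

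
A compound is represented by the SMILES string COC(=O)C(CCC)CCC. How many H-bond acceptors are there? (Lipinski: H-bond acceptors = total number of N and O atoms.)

N atoms: 0; O atoms: 2.
Lipinski HBA = 0 + 2 = 2.

2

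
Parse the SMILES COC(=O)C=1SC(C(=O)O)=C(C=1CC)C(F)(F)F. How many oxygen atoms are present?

4

Scan the SMILES for O atoms (remember two-letter symbols like Cl and Br are single atoms).
Oxygen count: 4.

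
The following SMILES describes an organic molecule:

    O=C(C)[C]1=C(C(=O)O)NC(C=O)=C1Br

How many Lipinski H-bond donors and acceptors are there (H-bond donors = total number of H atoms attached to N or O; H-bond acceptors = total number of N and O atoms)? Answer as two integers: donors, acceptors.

Donors: find every N or O and count the H atoms it carries.
  atom 1 (O): bond orders sum to 2 → 0 H
  atom 7 (O): bond orders sum to 2 → 0 H
  atom 8 (O): bond orders sum to 1 → 1 H
  atom 9 (N): bond orders sum to 2 → 1 H
  atom 12 (O): bond orders sum to 2 → 0 H
Lipinski HBD = 2.
Acceptors: N atoms = 1, O atoms = 4 → HBA = 5.

2, 5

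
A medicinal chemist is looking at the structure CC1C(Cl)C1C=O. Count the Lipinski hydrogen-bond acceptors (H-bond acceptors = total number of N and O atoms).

N atoms: 0; O atoms: 1.
Lipinski HBA = 0 + 1 = 1.

1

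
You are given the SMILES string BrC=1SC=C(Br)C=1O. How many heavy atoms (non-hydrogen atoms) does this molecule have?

8

Every atom symbol written in the SMILES (organic subset) is one heavy atom; implicit H are not written.
Heavy atoms by element → Br:2, C:4, O:1, S:1.
Total: 8.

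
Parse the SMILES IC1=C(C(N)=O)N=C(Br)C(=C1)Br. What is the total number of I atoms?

1

Scan the SMILES for I atoms (remember two-letter symbols like Cl and Br are single atoms).
Iodine count: 1.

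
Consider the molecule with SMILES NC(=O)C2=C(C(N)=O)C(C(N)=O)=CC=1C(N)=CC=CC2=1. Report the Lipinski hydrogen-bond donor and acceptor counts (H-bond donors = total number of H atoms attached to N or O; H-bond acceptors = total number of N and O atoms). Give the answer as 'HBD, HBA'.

8, 7

Donors: find every N or O and count the H atoms it carries.
  atom 1 (N): bond orders sum to 1 → 2 H
  atom 3 (O): bond orders sum to 2 → 0 H
  atom 7 (N): bond orders sum to 1 → 2 H
  atom 8 (O): bond orders sum to 2 → 0 H
  atom 11 (N): bond orders sum to 1 → 2 H
  atom 12 (O): bond orders sum to 2 → 0 H
  atom 16 (N): bond orders sum to 1 → 2 H
Lipinski HBD = 8.
Acceptors: N atoms = 4, O atoms = 3 → HBA = 7.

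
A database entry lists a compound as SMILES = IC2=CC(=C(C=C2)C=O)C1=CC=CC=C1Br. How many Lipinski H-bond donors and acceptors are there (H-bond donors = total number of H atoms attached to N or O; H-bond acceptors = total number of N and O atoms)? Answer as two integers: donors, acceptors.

0, 1

Donors: find every N or O and count the H atoms it carries.
  atom 9 (O): bond orders sum to 2 → 0 H
Lipinski HBD = 0.
Acceptors: N atoms = 0, O atoms = 1 → HBA = 1.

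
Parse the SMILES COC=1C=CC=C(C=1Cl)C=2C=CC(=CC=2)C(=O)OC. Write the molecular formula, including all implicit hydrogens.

C15H13ClO3

Walk through each heavy atom and fill implicit hydrogens from standard valence (C 4, N 3, O 2, S 2, halogen 1):
  atom 1: C, bond orders sum to 1 (valence 4) → 3 H
  atom 2: O, bond orders sum to 2 (valence 2) → 0 H
  atom 3: C, bond orders sum to 4 (valence 4) → 0 H
  atom 4: C, bond orders sum to 3 (valence 4) → 1 H
  atom 5: C, bond orders sum to 3 (valence 4) → 1 H
  atom 6: C, bond orders sum to 3 (valence 4) → 1 H
  atom 7: C, bond orders sum to 4 (valence 4) → 0 H
  atom 8: C, bond orders sum to 4 (valence 4) → 0 H
  atom 9: Cl (halogen, monovalent) → 0 H
  atom 10: C, bond orders sum to 4 (valence 4) → 0 H
  atom 11: C, bond orders sum to 3 (valence 4) → 1 H
  atom 12: C, bond orders sum to 3 (valence 4) → 1 H
  atom 13: C, bond orders sum to 4 (valence 4) → 0 H
  atom 14: C, bond orders sum to 3 (valence 4) → 1 H
  atom 15: C, bond orders sum to 3 (valence 4) → 1 H
  atom 16: C, bond orders sum to 4 (valence 4) → 0 H
  atom 17: O, bond orders sum to 2 (valence 2) → 0 H
  atom 18: O, bond orders sum to 2 (valence 2) → 0 H
  atom 19: C, bond orders sum to 1 (valence 4) → 3 H
Totals → C:15, H:13, Cl:1, O:3.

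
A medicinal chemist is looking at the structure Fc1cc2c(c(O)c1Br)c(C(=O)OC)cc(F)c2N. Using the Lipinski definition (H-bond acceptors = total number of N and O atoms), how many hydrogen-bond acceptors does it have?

4

N atoms: 1; O atoms: 3.
Lipinski HBA = 1 + 3 = 4.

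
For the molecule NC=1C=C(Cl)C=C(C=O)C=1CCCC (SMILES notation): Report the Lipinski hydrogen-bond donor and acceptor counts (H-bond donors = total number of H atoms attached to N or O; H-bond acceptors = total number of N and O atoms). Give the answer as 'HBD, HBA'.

Donors: find every N or O and count the H atoms it carries.
  atom 1 (N): bond orders sum to 1 → 2 H
  atom 9 (O): bond orders sum to 2 → 0 H
Lipinski HBD = 2.
Acceptors: N atoms = 1, O atoms = 1 → HBA = 2.

2, 2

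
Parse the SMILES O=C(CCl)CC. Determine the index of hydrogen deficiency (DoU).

1

Degree of unsaturation = (number of rings) + (number of π bonds).
Ring closures in the SMILES: 0.
π bonds: 1 double bond (each 1 DoU) → 1 DoU from unsaturation.
Total DoU = 0 + 1 = 1.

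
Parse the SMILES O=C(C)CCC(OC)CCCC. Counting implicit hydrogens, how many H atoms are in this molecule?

Walk through each heavy atom and fill implicit hydrogens from standard valence (C 4, N 3, O 2, S 2, halogen 1):
  atom 1: O, bond orders sum to 2 (valence 2) → 0 H
  atom 2: C, bond orders sum to 4 (valence 4) → 0 H
  atom 3: C, bond orders sum to 1 (valence 4) → 3 H
  atom 4: C, bond orders sum to 2 (valence 4) → 2 H
  atom 5: C, bond orders sum to 2 (valence 4) → 2 H
  atom 6: C, bond orders sum to 3 (valence 4) → 1 H
  atom 7: O, bond orders sum to 2 (valence 2) → 0 H
  atom 8: C, bond orders sum to 1 (valence 4) → 3 H
  atom 9: C, bond orders sum to 2 (valence 4) → 2 H
  atom 10: C, bond orders sum to 2 (valence 4) → 2 H
  atom 11: C, bond orders sum to 2 (valence 4) → 2 H
  atom 12: C, bond orders sum to 1 (valence 4) → 3 H
Total hydrogens: 20.

20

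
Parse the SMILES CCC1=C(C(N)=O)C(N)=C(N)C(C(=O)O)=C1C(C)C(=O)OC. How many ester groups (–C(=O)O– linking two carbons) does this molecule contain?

The ester motif appears at heavy-atom position 19 in the SMILES.
Other groups present: 1 amide, 1 carboxylic acid, 2 primary amine.
Ester count: 1.

1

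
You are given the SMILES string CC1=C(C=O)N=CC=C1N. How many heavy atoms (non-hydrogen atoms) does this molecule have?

10

Every atom symbol written in the SMILES (organic subset) is one heavy atom; implicit H are not written.
Heavy atoms by element → C:7, N:2, O:1.
Total: 10.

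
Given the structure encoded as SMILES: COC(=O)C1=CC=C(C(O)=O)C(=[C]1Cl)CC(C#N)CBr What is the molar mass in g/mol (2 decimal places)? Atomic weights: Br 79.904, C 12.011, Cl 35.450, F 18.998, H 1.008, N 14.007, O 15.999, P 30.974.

360.59 g/mol

First, the molecular formula is C13H11BrClNO4 (counting implicit H from valence).
  Br: 1 × 79.904 = 79.904
  C: 13 × 12.011 = 156.143
  Cl: 1 × 35.450 = 35.450
  H: 11 × 1.008 = 11.088
  N: 1 × 14.007 = 14.007
  O: 4 × 15.999 = 63.996
Sum: 1×79.904 + 13×12.011 + 1×35.450 + 11×1.008 + 1×14.007 + 4×15.999 = 360.588 → 360.59 g/mol.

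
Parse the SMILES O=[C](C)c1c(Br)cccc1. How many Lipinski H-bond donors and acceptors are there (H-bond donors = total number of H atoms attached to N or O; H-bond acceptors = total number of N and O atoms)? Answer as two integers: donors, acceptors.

Donors: find every N or O and count the H atoms it carries.
  atom 1 (O): bond orders sum to 2 → 0 H
Lipinski HBD = 0.
Acceptors: N atoms = 0, O atoms = 1 → HBA = 1.

0, 1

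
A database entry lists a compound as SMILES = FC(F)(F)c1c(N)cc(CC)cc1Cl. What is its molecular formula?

C9H9ClF3N

Walk through each heavy atom and fill implicit hydrogens from standard valence (C 4, N 3, O 2, S 2, halogen 1); for lowercase aromatic atoms, an aromatic c carries 1 H when it has two neighbours and 0 H with three, and aromatic n carries 0 H:
  atom 1: F (halogen, monovalent) → 0 H
  atom 2: C, bond orders sum to 4 (valence 4) → 0 H
  atom 3: F (halogen, monovalent) → 0 H
  atom 4: F (halogen, monovalent) → 0 H
  atom 5: aromatic c, 3 neighbours → 0 H
  atom 6: aromatic c, 3 neighbours → 0 H
  atom 7: N, bond orders sum to 1 (valence 3) → 2 H
  atom 8: aromatic c, 2 neighbours → 1 H
  atom 9: aromatic c, 3 neighbours → 0 H
  atom 10: C, bond orders sum to 2 (valence 4) → 2 H
  atom 11: C, bond orders sum to 1 (valence 4) → 3 H
  atom 12: aromatic c, 2 neighbours → 1 H
  atom 13: aromatic c, 3 neighbours → 0 H
  atom 14: Cl (halogen, monovalent) → 0 H
Totals → C:9, H:9, Cl:1, F:3, N:1.
In Hill order: C9H9ClF3N.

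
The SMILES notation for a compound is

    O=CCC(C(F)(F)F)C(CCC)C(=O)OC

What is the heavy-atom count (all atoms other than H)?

16

Every atom symbol written in the SMILES (organic subset) is one heavy atom; implicit H are not written.
Heavy atoms by element → C:10, F:3, O:3.
Total: 16.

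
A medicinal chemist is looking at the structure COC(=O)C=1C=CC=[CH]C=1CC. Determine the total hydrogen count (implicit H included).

12

Walk through each heavy atom and fill implicit hydrogens from standard valence (C 4, N 3, O 2, S 2, halogen 1):
  atom 1: C, bond orders sum to 1 (valence 4) → 3 H
  atom 2: O, bond orders sum to 2 (valence 2) → 0 H
  atom 3: C, bond orders sum to 4 (valence 4) → 0 H
  atom 4: O, bond orders sum to 2 (valence 2) → 0 H
  atom 5: C, bond orders sum to 4 (valence 4) → 0 H
  atom 6: C, bond orders sum to 3 (valence 4) → 1 H
  atom 7: C, bond orders sum to 3 (valence 4) → 1 H
  atom 8: C, bond orders sum to 3 (valence 4) → 1 H
  atom 9: C with explicit H count 1
  atom 10: C, bond orders sum to 4 (valence 4) → 0 H
  atom 11: C, bond orders sum to 2 (valence 4) → 2 H
  atom 12: C, bond orders sum to 1 (valence 4) → 3 H
Total hydrogens: 12.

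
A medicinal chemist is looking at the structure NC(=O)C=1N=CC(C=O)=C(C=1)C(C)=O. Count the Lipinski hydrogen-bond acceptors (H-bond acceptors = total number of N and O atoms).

5

N atoms: 2; O atoms: 3.
Lipinski HBA = 2 + 3 = 5.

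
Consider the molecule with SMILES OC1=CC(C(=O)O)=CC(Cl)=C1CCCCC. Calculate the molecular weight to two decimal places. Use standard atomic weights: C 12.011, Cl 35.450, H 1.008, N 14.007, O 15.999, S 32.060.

242.70 g/mol

First, the molecular formula is C12H15ClO3 (counting implicit H from valence).
  C: 12 × 12.011 = 144.132
  Cl: 1 × 35.450 = 35.450
  H: 15 × 1.008 = 15.120
  O: 3 × 15.999 = 47.997
Sum: 12×12.011 + 1×35.450 + 15×1.008 + 3×15.999 = 242.699 → 242.70 g/mol.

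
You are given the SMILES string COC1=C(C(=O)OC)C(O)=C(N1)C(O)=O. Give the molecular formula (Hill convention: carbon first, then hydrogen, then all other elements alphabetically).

C8H9NO6

Walk through each heavy atom and fill implicit hydrogens from standard valence (C 4, N 3, O 2, S 2, halogen 1):
  atom 1: C, bond orders sum to 1 (valence 4) → 3 H
  atom 2: O, bond orders sum to 2 (valence 2) → 0 H
  atom 3: C, bond orders sum to 4 (valence 4) → 0 H
  atom 4: C, bond orders sum to 4 (valence 4) → 0 H
  atom 5: C, bond orders sum to 4 (valence 4) → 0 H
  atom 6: O, bond orders sum to 2 (valence 2) → 0 H
  atom 7: O, bond orders sum to 2 (valence 2) → 0 H
  atom 8: C, bond orders sum to 1 (valence 4) → 3 H
  atom 9: C, bond orders sum to 4 (valence 4) → 0 H
  atom 10: O, bond orders sum to 1 (valence 2) → 1 H
  atom 11: C, bond orders sum to 4 (valence 4) → 0 H
  atom 12: N, bond orders sum to 2 (valence 3) → 1 H
  atom 13: C, bond orders sum to 4 (valence 4) → 0 H
  atom 14: O, bond orders sum to 1 (valence 2) → 1 H
  atom 15: O, bond orders sum to 2 (valence 2) → 0 H
Totals → C:8, H:9, N:1, O:6.
In Hill order: C8H9NO6.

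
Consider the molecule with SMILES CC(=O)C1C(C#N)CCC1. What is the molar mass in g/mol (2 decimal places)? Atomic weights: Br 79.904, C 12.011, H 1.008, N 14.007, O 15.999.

137.18 g/mol

First, the molecular formula is C8H11NO (counting implicit H from valence).
  C: 8 × 12.011 = 96.088
  H: 11 × 1.008 = 11.088
  N: 1 × 14.007 = 14.007
  O: 1 × 15.999 = 15.999
Sum: 8×12.011 + 11×1.008 + 1×14.007 + 1×15.999 = 137.182 → 137.18 g/mol.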